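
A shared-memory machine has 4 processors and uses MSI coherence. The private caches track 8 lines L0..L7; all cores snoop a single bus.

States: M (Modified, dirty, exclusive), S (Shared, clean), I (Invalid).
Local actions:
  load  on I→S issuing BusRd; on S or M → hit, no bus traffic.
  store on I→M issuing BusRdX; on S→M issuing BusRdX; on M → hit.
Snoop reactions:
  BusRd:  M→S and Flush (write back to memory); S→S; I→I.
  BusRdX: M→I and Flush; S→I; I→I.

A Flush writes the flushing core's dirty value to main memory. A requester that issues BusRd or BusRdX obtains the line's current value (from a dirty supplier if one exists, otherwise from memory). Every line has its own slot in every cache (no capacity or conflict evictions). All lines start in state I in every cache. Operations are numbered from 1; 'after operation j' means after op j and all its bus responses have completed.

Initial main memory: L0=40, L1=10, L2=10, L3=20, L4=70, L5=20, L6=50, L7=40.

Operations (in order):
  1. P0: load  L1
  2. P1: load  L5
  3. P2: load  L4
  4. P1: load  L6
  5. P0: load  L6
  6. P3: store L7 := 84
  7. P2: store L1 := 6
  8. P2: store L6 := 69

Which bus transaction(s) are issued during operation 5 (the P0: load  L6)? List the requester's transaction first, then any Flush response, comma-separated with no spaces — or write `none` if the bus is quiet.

  op1 P0: load  L1 → S/I/I/I on L1; bus BusRd; mem=10
  op2 P1: load  L5 → I/S/I/I on L5; bus BusRd; mem=20
  op3 P2: load  L4 → I/I/S/I on L4; bus BusRd; mem=70
  op4 P1: load  L6 → I/S/I/I on L6; bus BusRd; mem=50
  op5 P0: load  L6 → S/S/I/I on L6; bus BusRd; mem=50
  op6 P3: store L7 := 84 → I/I/I/M on L7; bus BusRdX; mem=40
  op7 P2: store L1 := 6 → I/I/M/I on L1; bus BusRdX; mem=10
  op8 P2: store L6 := 69 → I/I/M/I on L6; bus BusRdX; mem=50

bus = BusRd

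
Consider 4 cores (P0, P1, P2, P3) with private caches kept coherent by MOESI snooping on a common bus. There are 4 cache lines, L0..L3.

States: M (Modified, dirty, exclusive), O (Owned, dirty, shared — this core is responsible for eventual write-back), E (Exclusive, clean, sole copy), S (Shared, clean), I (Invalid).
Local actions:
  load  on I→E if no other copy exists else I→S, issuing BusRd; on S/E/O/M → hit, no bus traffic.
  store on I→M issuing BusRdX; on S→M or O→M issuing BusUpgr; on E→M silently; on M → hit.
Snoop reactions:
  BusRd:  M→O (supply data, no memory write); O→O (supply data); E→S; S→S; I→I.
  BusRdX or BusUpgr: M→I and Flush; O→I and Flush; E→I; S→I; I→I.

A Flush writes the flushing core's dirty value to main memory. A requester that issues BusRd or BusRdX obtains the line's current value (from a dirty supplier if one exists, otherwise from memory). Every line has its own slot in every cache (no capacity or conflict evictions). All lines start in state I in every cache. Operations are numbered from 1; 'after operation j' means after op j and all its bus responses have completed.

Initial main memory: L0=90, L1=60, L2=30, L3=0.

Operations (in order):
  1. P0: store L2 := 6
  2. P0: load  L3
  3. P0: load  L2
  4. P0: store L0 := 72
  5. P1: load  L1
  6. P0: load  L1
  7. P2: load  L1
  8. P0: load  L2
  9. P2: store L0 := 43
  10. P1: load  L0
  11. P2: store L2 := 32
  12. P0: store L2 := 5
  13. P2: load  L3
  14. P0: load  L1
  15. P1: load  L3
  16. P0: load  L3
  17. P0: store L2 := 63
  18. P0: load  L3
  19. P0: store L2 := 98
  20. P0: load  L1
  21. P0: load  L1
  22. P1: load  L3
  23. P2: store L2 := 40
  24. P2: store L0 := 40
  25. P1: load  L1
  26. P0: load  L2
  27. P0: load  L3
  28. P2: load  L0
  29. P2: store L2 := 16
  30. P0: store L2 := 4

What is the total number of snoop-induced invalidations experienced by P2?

  op1 P0: store L2 := 6 → M/I/I/I on L2; bus BusRdX; mem=30
  op2 P0: load  L3 → E/I/I/I on L3; bus BusRd; mem=0
  op3 P0: load  L2 → M/I/I/I on L2; bus (none); mem=30
  op4 P0: store L0 := 72 → M/I/I/I on L0; bus BusRdX; mem=90
  op5 P1: load  L1 → I/E/I/I on L1; bus BusRd; mem=60
  op6 P0: load  L1 → S/S/I/I on L1; bus BusRd; mem=60
  op7 P2: load  L1 → S/S/S/I on L1; bus BusRd; mem=60
  op8 P0: load  L2 → M/I/I/I on L2; bus (none); mem=30
  op9 P2: store L0 := 43 → I/I/M/I on L0; bus BusRdX Flush; mem=72
  op10 P1: load  L0 → I/S/O/I on L0; bus BusRd; mem=72
  op11 P2: store L2 := 32 → I/I/M/I on L2; bus BusRdX Flush; mem=6
  op12 P0: store L2 := 5 → M/I/I/I on L2; bus BusRdX Flush; mem=32
  op13 P2: load  L3 → S/I/S/I on L3; bus BusRd; mem=0
  op14 P0: load  L1 → S/S/S/I on L1; bus (none); mem=60
  op15 P1: load  L3 → S/S/S/I on L3; bus BusRd; mem=0
  op16 P0: load  L3 → S/S/S/I on L3; bus (none); mem=0
  op17 P0: store L2 := 63 → M/I/I/I on L2; bus (none); mem=32
  op18 P0: load  L3 → S/S/S/I on L3; bus (none); mem=0
  op19 P0: store L2 := 98 → M/I/I/I on L2; bus (none); mem=32
  op20 P0: load  L1 → S/S/S/I on L1; bus (none); mem=60
  op21 P0: load  L1 → S/S/S/I on L1; bus (none); mem=60
  op22 P1: load  L3 → S/S/S/I on L3; bus (none); mem=0
  op23 P2: store L2 := 40 → I/I/M/I on L2; bus BusRdX Flush; mem=98
  op24 P2: store L0 := 40 → I/I/M/I on L0; bus BusUpgr; mem=72
  op25 P1: load  L1 → S/S/S/I on L1; bus (none); mem=60
  op26 P0: load  L2 → S/I/O/I on L2; bus BusRd; mem=98
  op27 P0: load  L3 → S/S/S/I on L3; bus (none); mem=0
  op28 P2: load  L0 → I/I/M/I on L0; bus (none); mem=72
  op29 P2: store L2 := 16 → I/I/M/I on L2; bus BusUpgr; mem=98
  op30 P0: store L2 := 4 → M/I/I/I on L2; bus BusRdX Flush; mem=16

invalidations = 2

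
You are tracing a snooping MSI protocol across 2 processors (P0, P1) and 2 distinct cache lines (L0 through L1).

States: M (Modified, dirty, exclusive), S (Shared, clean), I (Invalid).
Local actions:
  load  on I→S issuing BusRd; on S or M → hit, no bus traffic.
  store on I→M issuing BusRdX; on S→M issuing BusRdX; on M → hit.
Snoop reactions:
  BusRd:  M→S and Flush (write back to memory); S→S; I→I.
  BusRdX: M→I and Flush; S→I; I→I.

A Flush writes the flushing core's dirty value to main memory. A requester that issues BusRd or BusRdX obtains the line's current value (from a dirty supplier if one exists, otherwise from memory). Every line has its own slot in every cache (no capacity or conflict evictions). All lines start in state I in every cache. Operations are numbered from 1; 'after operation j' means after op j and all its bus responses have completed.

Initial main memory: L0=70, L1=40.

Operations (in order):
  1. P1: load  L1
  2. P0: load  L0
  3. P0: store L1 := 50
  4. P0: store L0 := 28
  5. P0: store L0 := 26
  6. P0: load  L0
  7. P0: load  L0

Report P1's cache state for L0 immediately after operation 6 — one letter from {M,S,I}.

  op1 P1: load  L1 → I/S on L1; bus BusRd; mem=40
  op2 P0: load  L0 → S/I on L0; bus BusRd; mem=70
  op3 P0: store L1 := 50 → M/I on L1; bus BusRdX; mem=40
  op4 P0: store L0 := 28 → M/I on L0; bus BusRdX; mem=70
  op5 P0: store L0 := 26 → M/I on L0; bus (none); mem=70
  op6 P0: load  L0 → M/I on L0; bus (none); mem=70
  op7 P0: load  L0 → M/I on L0; bus (none); mem=70

state = I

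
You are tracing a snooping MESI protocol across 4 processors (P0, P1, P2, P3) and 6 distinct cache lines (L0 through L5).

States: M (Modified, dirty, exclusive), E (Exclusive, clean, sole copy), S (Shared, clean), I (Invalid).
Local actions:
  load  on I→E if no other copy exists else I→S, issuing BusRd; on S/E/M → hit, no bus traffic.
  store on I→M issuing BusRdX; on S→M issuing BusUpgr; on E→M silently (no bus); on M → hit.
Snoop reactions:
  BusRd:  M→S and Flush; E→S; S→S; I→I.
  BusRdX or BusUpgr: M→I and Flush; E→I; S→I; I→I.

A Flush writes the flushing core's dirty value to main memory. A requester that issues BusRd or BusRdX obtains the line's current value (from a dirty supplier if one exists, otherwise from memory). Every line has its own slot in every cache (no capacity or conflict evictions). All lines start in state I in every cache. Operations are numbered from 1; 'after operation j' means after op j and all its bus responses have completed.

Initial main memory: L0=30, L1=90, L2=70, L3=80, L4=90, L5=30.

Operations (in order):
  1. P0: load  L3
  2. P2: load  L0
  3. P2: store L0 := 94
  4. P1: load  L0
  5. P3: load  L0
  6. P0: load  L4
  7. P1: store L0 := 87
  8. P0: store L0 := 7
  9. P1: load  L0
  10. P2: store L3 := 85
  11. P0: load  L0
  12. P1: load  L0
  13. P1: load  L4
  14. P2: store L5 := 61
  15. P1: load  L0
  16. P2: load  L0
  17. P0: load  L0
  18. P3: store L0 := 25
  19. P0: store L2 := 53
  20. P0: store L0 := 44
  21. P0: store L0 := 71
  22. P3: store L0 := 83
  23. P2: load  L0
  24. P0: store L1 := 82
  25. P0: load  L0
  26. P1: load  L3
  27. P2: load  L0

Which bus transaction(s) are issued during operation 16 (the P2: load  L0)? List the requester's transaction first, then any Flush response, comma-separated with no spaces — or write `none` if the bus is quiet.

step 1: P0: load  L3  ⟶  EIII  (L3)  txn=BusRd  M[L3]=80
step 2: P2: load  L0  ⟶  IIEI  (L0)  txn=BusRd  M[L0]=30
step 3: P2: store L0 := 94  ⟶  IIMI  (L0)  txn=∅  M[L0]=30
step 4: P1: load  L0  ⟶  ISSI  (L0)  txn=BusRd+Flush  M[L0]=94
step 5: P3: load  L0  ⟶  ISSS  (L0)  txn=BusRd  M[L0]=94
step 6: P0: load  L4  ⟶  EIII  (L4)  txn=BusRd  M[L4]=90
step 7: P1: store L0 := 87  ⟶  IMII  (L0)  txn=BusUpgr  M[L0]=94
step 8: P0: store L0 := 7  ⟶  MIII  (L0)  txn=BusRdX+Flush  M[L0]=87
step 9: P1: load  L0  ⟶  SSII  (L0)  txn=BusRd+Flush  M[L0]=7
step 10: P2: store L3 := 85  ⟶  IIMI  (L3)  txn=BusRdX  M[L3]=80
step 11: P0: load  L0  ⟶  SSII  (L0)  txn=∅  M[L0]=7
step 12: P1: load  L0  ⟶  SSII  (L0)  txn=∅  M[L0]=7
step 13: P1: load  L4  ⟶  SSII  (L4)  txn=BusRd  M[L4]=90
step 14: P2: store L5 := 61  ⟶  IIMI  (L5)  txn=BusRdX  M[L5]=30
step 15: P1: load  L0  ⟶  SSII  (L0)  txn=∅  M[L0]=7
step 16: P2: load  L0  ⟶  SSSI  (L0)  txn=BusRd  M[L0]=7
step 17: P0: load  L0  ⟶  SSSI  (L0)  txn=∅  M[L0]=7
step 18: P3: store L0 := 25  ⟶  IIIM  (L0)  txn=BusRdX  M[L0]=7
step 19: P0: store L2 := 53  ⟶  MIII  (L2)  txn=BusRdX  M[L2]=70
step 20: P0: store L0 := 44  ⟶  MIII  (L0)  txn=BusRdX+Flush  M[L0]=25
step 21: P0: store L0 := 71  ⟶  MIII  (L0)  txn=∅  M[L0]=25
step 22: P3: store L0 := 83  ⟶  IIIM  (L0)  txn=BusRdX+Flush  M[L0]=71
step 23: P2: load  L0  ⟶  IISS  (L0)  txn=BusRd+Flush  M[L0]=83
step 24: P0: store L1 := 82  ⟶  MIII  (L1)  txn=BusRdX  M[L1]=90
step 25: P0: load  L0  ⟶  SISS  (L0)  txn=BusRd  M[L0]=83
step 26: P1: load  L3  ⟶  ISSI  (L3)  txn=BusRd+Flush  M[L3]=85
step 27: P2: load  L0  ⟶  SISS  (L0)  txn=∅  M[L0]=83

bus = BusRd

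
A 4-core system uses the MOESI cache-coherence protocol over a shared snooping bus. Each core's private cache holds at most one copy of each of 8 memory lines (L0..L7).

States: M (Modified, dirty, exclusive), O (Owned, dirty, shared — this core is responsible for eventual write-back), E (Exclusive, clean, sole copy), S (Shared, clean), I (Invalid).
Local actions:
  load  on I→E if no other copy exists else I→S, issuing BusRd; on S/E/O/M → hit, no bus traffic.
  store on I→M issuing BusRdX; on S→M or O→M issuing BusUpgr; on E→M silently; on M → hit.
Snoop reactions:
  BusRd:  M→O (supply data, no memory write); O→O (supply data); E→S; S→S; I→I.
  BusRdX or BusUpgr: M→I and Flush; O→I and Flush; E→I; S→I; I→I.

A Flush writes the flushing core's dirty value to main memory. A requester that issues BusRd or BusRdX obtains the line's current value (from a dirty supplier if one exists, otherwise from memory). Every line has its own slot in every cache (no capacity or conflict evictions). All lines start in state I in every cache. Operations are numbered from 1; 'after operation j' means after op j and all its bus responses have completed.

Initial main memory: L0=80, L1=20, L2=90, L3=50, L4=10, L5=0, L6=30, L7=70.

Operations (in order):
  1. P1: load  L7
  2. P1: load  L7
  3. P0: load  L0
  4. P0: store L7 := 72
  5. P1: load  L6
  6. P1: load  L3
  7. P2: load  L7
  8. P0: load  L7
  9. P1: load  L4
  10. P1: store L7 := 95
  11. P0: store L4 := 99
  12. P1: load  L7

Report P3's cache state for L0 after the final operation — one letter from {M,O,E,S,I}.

state = I

[1] P1: load  L7 | P0:I, P1:E(70), P2:I, P3:I | bus: BusRd
[2] P1: load  L7 | P0:I, P1:E(70), P2:I, P3:I | bus: none
[3] P0: load  L0 | P0:E(80), P1:I, P2:I, P3:I | bus: BusRd
[4] P0: store L7 := 72 | P0:M(72), P1:I, P2:I, P3:I | bus: BusRdX
[5] P1: load  L6 | P0:I, P1:E(30), P2:I, P3:I | bus: BusRd
[6] P1: load  L3 | P0:I, P1:E(50), P2:I, P3:I | bus: BusRd
[7] P2: load  L7 | P0:O(72), P1:I, P2:S(72), P3:I | bus: BusRd
[8] P0: load  L7 | P0:O(72), P1:I, P2:S(72), P3:I | bus: none
[9] P1: load  L4 | P0:I, P1:E(10), P2:I, P3:I | bus: BusRd
[10] P1: store L7 := 95 | P0:I, P1:M(95), P2:I, P3:I | bus: BusRdX,Flush
[11] P0: store L4 := 99 | P0:M(99), P1:I, P2:I, P3:I | bus: BusRdX
[12] P1: load  L7 | P0:I, P1:M(95), P2:I, P3:I | bus: none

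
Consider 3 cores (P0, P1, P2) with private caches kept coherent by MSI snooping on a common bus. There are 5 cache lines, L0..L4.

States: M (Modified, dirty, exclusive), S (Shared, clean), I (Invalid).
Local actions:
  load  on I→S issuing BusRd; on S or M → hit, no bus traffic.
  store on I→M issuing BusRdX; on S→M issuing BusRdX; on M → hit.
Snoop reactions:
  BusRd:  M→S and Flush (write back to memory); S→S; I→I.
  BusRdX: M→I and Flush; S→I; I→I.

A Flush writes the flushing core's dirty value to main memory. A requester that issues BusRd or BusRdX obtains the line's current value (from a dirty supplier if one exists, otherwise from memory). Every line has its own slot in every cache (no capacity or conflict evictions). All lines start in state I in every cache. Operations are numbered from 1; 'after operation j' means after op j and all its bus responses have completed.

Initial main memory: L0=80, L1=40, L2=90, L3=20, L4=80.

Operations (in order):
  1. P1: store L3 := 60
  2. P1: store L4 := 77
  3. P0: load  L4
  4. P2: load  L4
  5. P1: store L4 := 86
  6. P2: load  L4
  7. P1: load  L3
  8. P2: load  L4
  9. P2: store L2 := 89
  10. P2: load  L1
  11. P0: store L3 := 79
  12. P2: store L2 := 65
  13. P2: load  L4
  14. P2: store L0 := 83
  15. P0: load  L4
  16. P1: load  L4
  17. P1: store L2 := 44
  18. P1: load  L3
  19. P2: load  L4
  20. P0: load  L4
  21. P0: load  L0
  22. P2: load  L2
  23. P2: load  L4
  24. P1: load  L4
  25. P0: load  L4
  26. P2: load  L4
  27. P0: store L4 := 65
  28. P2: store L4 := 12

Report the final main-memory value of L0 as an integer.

step 1: P1: store L3 := 60  ⟶  IMI  (L3)  txn=BusRdX  M[L3]=20
step 2: P1: store L4 := 77  ⟶  IMI  (L4)  txn=BusRdX  M[L4]=80
step 3: P0: load  L4  ⟶  SSI  (L4)  txn=BusRd+Flush  M[L4]=77
step 4: P2: load  L4  ⟶  SSS  (L4)  txn=BusRd  M[L4]=77
step 5: P1: store L4 := 86  ⟶  IMI  (L4)  txn=BusRdX  M[L4]=77
step 6: P2: load  L4  ⟶  ISS  (L4)  txn=BusRd+Flush  M[L4]=86
step 7: P1: load  L3  ⟶  IMI  (L3)  txn=∅  M[L3]=20
step 8: P2: load  L4  ⟶  ISS  (L4)  txn=∅  M[L4]=86
step 9: P2: store L2 := 89  ⟶  IIM  (L2)  txn=BusRdX  M[L2]=90
step 10: P2: load  L1  ⟶  IIS  (L1)  txn=BusRd  M[L1]=40
step 11: P0: store L3 := 79  ⟶  MII  (L3)  txn=BusRdX+Flush  M[L3]=60
step 12: P2: store L2 := 65  ⟶  IIM  (L2)  txn=∅  M[L2]=90
step 13: P2: load  L4  ⟶  ISS  (L4)  txn=∅  M[L4]=86
step 14: P2: store L0 := 83  ⟶  IIM  (L0)  txn=BusRdX  M[L0]=80
step 15: P0: load  L4  ⟶  SSS  (L4)  txn=BusRd  M[L4]=86
step 16: P1: load  L4  ⟶  SSS  (L4)  txn=∅  M[L4]=86
step 17: P1: store L2 := 44  ⟶  IMI  (L2)  txn=BusRdX+Flush  M[L2]=65
step 18: P1: load  L3  ⟶  SSI  (L3)  txn=BusRd+Flush  M[L3]=79
step 19: P2: load  L4  ⟶  SSS  (L4)  txn=∅  M[L4]=86
step 20: P0: load  L4  ⟶  SSS  (L4)  txn=∅  M[L4]=86
step 21: P0: load  L0  ⟶  SIS  (L0)  txn=BusRd+Flush  M[L0]=83
step 22: P2: load  L2  ⟶  ISS  (L2)  txn=BusRd+Flush  M[L2]=44
step 23: P2: load  L4  ⟶  SSS  (L4)  txn=∅  M[L4]=86
step 24: P1: load  L4  ⟶  SSS  (L4)  txn=∅  M[L4]=86
step 25: P0: load  L4  ⟶  SSS  (L4)  txn=∅  M[L4]=86
step 26: P2: load  L4  ⟶  SSS  (L4)  txn=∅  M[L4]=86
step 27: P0: store L4 := 65  ⟶  MII  (L4)  txn=BusRdX  M[L4]=86
step 28: P2: store L4 := 12  ⟶  IIM  (L4)  txn=BusRdX+Flush  M[L4]=65

memory[L0] = 83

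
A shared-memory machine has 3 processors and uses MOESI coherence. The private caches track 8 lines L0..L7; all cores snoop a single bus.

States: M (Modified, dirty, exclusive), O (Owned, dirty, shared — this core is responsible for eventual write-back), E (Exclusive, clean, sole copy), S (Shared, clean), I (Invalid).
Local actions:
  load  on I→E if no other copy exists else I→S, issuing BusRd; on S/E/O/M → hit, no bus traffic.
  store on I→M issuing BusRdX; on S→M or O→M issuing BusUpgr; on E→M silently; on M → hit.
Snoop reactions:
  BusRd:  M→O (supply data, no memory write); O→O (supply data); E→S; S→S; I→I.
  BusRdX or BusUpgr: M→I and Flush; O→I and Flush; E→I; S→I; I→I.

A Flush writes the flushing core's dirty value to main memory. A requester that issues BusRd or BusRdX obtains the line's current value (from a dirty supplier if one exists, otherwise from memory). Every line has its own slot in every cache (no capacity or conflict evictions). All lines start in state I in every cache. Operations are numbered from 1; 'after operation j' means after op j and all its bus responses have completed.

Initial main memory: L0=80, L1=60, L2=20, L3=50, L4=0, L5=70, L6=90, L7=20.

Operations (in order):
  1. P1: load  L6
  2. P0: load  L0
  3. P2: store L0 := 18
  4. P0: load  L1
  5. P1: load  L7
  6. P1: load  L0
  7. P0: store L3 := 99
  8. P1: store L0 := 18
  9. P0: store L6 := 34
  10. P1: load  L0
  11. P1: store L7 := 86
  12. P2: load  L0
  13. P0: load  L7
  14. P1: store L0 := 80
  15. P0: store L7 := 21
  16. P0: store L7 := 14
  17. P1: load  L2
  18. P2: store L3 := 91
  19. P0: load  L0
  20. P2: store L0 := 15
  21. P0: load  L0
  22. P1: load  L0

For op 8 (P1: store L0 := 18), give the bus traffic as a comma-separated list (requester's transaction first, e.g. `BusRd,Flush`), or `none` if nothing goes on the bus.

step 1: P1: load  L6  ⟶  IEI  (L6)  txn=BusRd  M[L6]=90
step 2: P0: load  L0  ⟶  EII  (L0)  txn=BusRd  M[L0]=80
step 3: P2: store L0 := 18  ⟶  IIM  (L0)  txn=BusRdX  M[L0]=80
step 4: P0: load  L1  ⟶  EII  (L1)  txn=BusRd  M[L1]=60
step 5: P1: load  L7  ⟶  IEI  (L7)  txn=BusRd  M[L7]=20
step 6: P1: load  L0  ⟶  ISO  (L0)  txn=BusRd  M[L0]=80
step 7: P0: store L3 := 99  ⟶  MII  (L3)  txn=BusRdX  M[L3]=50
step 8: P1: store L0 := 18  ⟶  IMI  (L0)  txn=BusUpgr+Flush  M[L0]=18
step 9: P0: store L6 := 34  ⟶  MII  (L6)  txn=BusRdX  M[L6]=90
step 10: P1: load  L0  ⟶  IMI  (L0)  txn=∅  M[L0]=18
step 11: P1: store L7 := 86  ⟶  IMI  (L7)  txn=∅  M[L7]=20
step 12: P2: load  L0  ⟶  IOS  (L0)  txn=BusRd  M[L0]=18
step 13: P0: load  L7  ⟶  SOI  (L7)  txn=BusRd  M[L7]=20
step 14: P1: store L0 := 80  ⟶  IMI  (L0)  txn=BusUpgr  M[L0]=18
step 15: P0: store L7 := 21  ⟶  MII  (L7)  txn=BusUpgr+Flush  M[L7]=86
step 16: P0: store L7 := 14  ⟶  MII  (L7)  txn=∅  M[L7]=86
step 17: P1: load  L2  ⟶  IEI  (L2)  txn=BusRd  M[L2]=20
step 18: P2: store L3 := 91  ⟶  IIM  (L3)  txn=BusRdX+Flush  M[L3]=99
step 19: P0: load  L0  ⟶  SOI  (L0)  txn=BusRd  M[L0]=18
step 20: P2: store L0 := 15  ⟶  IIM  (L0)  txn=BusRdX+Flush  M[L0]=80
step 21: P0: load  L0  ⟶  SIO  (L0)  txn=BusRd  M[L0]=80
step 22: P1: load  L0  ⟶  SSO  (L0)  txn=BusRd  M[L0]=80

bus = BusUpgr,Flush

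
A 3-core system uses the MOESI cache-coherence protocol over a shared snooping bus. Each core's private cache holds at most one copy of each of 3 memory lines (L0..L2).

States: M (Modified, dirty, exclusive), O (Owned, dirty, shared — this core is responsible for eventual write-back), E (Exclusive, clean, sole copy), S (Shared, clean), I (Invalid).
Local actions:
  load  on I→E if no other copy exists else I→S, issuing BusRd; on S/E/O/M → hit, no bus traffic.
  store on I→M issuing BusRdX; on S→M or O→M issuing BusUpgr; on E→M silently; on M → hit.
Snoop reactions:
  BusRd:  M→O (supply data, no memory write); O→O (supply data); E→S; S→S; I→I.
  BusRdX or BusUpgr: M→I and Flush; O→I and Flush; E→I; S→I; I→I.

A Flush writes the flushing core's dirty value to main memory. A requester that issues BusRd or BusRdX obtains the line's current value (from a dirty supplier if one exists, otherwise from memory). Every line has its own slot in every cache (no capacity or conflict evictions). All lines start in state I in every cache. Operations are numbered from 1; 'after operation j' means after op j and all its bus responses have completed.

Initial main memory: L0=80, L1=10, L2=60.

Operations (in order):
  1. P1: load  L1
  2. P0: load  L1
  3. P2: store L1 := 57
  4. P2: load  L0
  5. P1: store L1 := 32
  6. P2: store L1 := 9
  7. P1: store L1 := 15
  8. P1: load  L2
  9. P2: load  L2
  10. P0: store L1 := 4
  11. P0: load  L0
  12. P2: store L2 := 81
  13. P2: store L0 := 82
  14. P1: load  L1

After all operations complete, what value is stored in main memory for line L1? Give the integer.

memory[L1] = 15

  op1 P1: load  L1 → I/E/I on L1; bus BusRd; mem=10
  op2 P0: load  L1 → S/S/I on L1; bus BusRd; mem=10
  op3 P2: store L1 := 57 → I/I/M on L1; bus BusRdX; mem=10
  op4 P2: load  L0 → I/I/E on L0; bus BusRd; mem=80
  op5 P1: store L1 := 32 → I/M/I on L1; bus BusRdX Flush; mem=57
  op6 P2: store L1 := 9 → I/I/M on L1; bus BusRdX Flush; mem=32
  op7 P1: store L1 := 15 → I/M/I on L1; bus BusRdX Flush; mem=9
  op8 P1: load  L2 → I/E/I on L2; bus BusRd; mem=60
  op9 P2: load  L2 → I/S/S on L2; bus BusRd; mem=60
  op10 P0: store L1 := 4 → M/I/I on L1; bus BusRdX Flush; mem=15
  op11 P0: load  L0 → S/I/S on L0; bus BusRd; mem=80
  op12 P2: store L2 := 81 → I/I/M on L2; bus BusUpgr; mem=60
  op13 P2: store L0 := 82 → I/I/M on L0; bus BusUpgr; mem=80
  op14 P1: load  L1 → O/S/I on L1; bus BusRd; mem=15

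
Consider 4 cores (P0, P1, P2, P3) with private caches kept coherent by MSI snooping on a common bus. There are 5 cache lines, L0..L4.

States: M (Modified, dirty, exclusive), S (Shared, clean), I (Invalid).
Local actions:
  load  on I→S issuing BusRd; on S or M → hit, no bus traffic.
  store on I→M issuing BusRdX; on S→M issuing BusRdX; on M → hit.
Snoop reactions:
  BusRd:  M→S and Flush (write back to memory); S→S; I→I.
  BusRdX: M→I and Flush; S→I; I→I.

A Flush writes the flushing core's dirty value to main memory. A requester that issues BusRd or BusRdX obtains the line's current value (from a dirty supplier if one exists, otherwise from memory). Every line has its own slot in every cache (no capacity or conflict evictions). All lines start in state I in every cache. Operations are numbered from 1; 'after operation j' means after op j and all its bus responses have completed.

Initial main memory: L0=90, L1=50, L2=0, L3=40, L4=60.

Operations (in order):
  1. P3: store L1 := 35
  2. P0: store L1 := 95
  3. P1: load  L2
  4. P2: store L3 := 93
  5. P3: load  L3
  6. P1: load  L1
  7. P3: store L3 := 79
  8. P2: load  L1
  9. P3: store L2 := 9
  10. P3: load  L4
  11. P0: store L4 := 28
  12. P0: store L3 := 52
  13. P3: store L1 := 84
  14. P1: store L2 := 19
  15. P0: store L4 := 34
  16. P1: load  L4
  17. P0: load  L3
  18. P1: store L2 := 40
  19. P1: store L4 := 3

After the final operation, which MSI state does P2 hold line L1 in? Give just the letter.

state = I

step 1: P3: store L1 := 35  ⟶  IIIM  (L1)  txn=BusRdX  M[L1]=50
step 2: P0: store L1 := 95  ⟶  MIII  (L1)  txn=BusRdX+Flush  M[L1]=35
step 3: P1: load  L2  ⟶  ISII  (L2)  txn=BusRd  M[L2]=0
step 4: P2: store L3 := 93  ⟶  IIMI  (L3)  txn=BusRdX  M[L3]=40
step 5: P3: load  L3  ⟶  IISS  (L3)  txn=BusRd+Flush  M[L3]=93
step 6: P1: load  L1  ⟶  SSII  (L1)  txn=BusRd+Flush  M[L1]=95
step 7: P3: store L3 := 79  ⟶  IIIM  (L3)  txn=BusRdX  M[L3]=93
step 8: P2: load  L1  ⟶  SSSI  (L1)  txn=BusRd  M[L1]=95
step 9: P3: store L2 := 9  ⟶  IIIM  (L2)  txn=BusRdX  M[L2]=0
step 10: P3: load  L4  ⟶  IIIS  (L4)  txn=BusRd  M[L4]=60
step 11: P0: store L4 := 28  ⟶  MIII  (L4)  txn=BusRdX  M[L4]=60
step 12: P0: store L3 := 52  ⟶  MIII  (L3)  txn=BusRdX+Flush  M[L3]=79
step 13: P3: store L1 := 84  ⟶  IIIM  (L1)  txn=BusRdX  M[L1]=95
step 14: P1: store L2 := 19  ⟶  IMII  (L2)  txn=BusRdX+Flush  M[L2]=9
step 15: P0: store L4 := 34  ⟶  MIII  (L4)  txn=∅  M[L4]=60
step 16: P1: load  L4  ⟶  SSII  (L4)  txn=BusRd+Flush  M[L4]=34
step 17: P0: load  L3  ⟶  MIII  (L3)  txn=∅  M[L3]=79
step 18: P1: store L2 := 40  ⟶  IMII  (L2)  txn=∅  M[L2]=9
step 19: P1: store L4 := 3  ⟶  IMII  (L4)  txn=BusRdX  M[L4]=34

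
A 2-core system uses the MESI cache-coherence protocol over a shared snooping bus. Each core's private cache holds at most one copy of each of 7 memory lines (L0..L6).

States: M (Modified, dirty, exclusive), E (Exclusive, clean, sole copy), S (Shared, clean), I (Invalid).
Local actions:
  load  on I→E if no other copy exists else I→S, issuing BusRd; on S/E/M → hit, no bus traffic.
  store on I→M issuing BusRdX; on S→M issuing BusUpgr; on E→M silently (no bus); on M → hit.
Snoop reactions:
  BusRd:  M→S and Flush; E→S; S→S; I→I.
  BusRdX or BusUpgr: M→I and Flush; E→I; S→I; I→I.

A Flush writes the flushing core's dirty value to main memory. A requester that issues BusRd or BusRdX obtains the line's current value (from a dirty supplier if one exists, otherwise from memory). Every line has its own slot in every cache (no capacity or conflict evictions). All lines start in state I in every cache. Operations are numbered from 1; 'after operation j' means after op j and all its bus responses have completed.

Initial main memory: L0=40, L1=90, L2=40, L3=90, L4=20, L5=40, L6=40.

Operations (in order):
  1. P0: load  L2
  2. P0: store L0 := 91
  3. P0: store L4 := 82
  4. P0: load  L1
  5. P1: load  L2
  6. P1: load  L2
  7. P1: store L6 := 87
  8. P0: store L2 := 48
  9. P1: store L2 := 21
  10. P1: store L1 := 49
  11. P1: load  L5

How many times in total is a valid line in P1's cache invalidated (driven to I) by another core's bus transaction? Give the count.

invalidations = 1

1. P0: load  L2  bus=[BusRd]  L2: P0=E P1=I  mem[L2]=40
2. P0: store L0 := 91  bus=[BusRdX]  L0: P0=M P1=I  mem[L0]=40
3. P0: store L4 := 82  bus=[BusRdX]  L4: P0=M P1=I  mem[L4]=20
4. P0: load  L1  bus=[BusRd]  L1: P0=E P1=I  mem[L1]=90
5. P1: load  L2  bus=[BusRd]  L2: P0=S P1=S  mem[L2]=40
6. P1: load  L2  bus=[-]  L2: P0=S P1=S  mem[L2]=40
7. P1: store L6 := 87  bus=[BusRdX]  L6: P0=I P1=M  mem[L6]=40
8. P0: store L2 := 48  bus=[BusUpgr]  L2: P0=M P1=I  mem[L2]=40
9. P1: store L2 := 21  bus=[BusRdX,Flush]  L2: P0=I P1=M  mem[L2]=48
10. P1: store L1 := 49  bus=[BusRdX]  L1: P0=I P1=M  mem[L1]=90
11. P1: load  L5  bus=[BusRd]  L5: P0=I P1=E  mem[L5]=40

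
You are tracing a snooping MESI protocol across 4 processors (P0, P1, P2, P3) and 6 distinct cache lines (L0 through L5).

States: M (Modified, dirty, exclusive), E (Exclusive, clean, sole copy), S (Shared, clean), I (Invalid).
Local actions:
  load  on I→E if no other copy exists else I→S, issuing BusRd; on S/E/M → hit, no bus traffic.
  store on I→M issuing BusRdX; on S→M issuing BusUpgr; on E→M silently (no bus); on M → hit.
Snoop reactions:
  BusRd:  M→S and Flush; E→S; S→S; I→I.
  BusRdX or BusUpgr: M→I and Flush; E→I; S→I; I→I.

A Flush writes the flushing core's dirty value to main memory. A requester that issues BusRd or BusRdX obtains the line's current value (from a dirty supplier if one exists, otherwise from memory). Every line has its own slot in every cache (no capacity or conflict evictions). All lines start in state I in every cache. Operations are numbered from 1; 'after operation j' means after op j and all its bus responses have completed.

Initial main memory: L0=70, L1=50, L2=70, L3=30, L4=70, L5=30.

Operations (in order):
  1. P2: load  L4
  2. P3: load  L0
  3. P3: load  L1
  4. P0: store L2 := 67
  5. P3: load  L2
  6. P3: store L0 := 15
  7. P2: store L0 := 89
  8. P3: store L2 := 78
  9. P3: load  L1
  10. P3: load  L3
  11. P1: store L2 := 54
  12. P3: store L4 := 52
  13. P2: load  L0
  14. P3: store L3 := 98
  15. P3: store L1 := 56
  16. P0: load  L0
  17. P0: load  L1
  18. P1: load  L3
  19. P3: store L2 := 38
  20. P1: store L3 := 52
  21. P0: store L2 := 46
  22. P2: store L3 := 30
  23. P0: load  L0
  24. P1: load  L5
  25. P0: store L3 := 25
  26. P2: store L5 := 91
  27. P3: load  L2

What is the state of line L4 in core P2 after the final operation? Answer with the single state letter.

1. P2: load  L4  bus=[BusRd]  L4: P0=I P1=I P2=E P3=I  mem[L4]=70
2. P3: load  L0  bus=[BusRd]  L0: P0=I P1=I P2=I P3=E  mem[L0]=70
3. P3: load  L1  bus=[BusRd]  L1: P0=I P1=I P2=I P3=E  mem[L1]=50
4. P0: store L2 := 67  bus=[BusRdX]  L2: P0=M P1=I P2=I P3=I  mem[L2]=70
5. P3: load  L2  bus=[BusRd,Flush]  L2: P0=S P1=I P2=I P3=S  mem[L2]=67
6. P3: store L0 := 15  bus=[-]  L0: P0=I P1=I P2=I P3=M  mem[L0]=70
7. P2: store L0 := 89  bus=[BusRdX,Flush]  L0: P0=I P1=I P2=M P3=I  mem[L0]=15
8. P3: store L2 := 78  bus=[BusUpgr]  L2: P0=I P1=I P2=I P3=M  mem[L2]=67
9. P3: load  L1  bus=[-]  L1: P0=I P1=I P2=I P3=E  mem[L1]=50
10. P3: load  L3  bus=[BusRd]  L3: P0=I P1=I P2=I P3=E  mem[L3]=30
11. P1: store L2 := 54  bus=[BusRdX,Flush]  L2: P0=I P1=M P2=I P3=I  mem[L2]=78
12. P3: store L4 := 52  bus=[BusRdX]  L4: P0=I P1=I P2=I P3=M  mem[L4]=70
13. P2: load  L0  bus=[-]  L0: P0=I P1=I P2=M P3=I  mem[L0]=15
14. P3: store L3 := 98  bus=[-]  L3: P0=I P1=I P2=I P3=M  mem[L3]=30
15. P3: store L1 := 56  bus=[-]  L1: P0=I P1=I P2=I P3=M  mem[L1]=50
16. P0: load  L0  bus=[BusRd,Flush]  L0: P0=S P1=I P2=S P3=I  mem[L0]=89
17. P0: load  L1  bus=[BusRd,Flush]  L1: P0=S P1=I P2=I P3=S  mem[L1]=56
18. P1: load  L3  bus=[BusRd,Flush]  L3: P0=I P1=S P2=I P3=S  mem[L3]=98
19. P3: store L2 := 38  bus=[BusRdX,Flush]  L2: P0=I P1=I P2=I P3=M  mem[L2]=54
20. P1: store L3 := 52  bus=[BusUpgr]  L3: P0=I P1=M P2=I P3=I  mem[L3]=98
21. P0: store L2 := 46  bus=[BusRdX,Flush]  L2: P0=M P1=I P2=I P3=I  mem[L2]=38
22. P2: store L3 := 30  bus=[BusRdX,Flush]  L3: P0=I P1=I P2=M P3=I  mem[L3]=52
23. P0: load  L0  bus=[-]  L0: P0=S P1=I P2=S P3=I  mem[L0]=89
24. P1: load  L5  bus=[BusRd]  L5: P0=I P1=E P2=I P3=I  mem[L5]=30
25. P0: store L3 := 25  bus=[BusRdX,Flush]  L3: P0=M P1=I P2=I P3=I  mem[L3]=30
26. P2: store L5 := 91  bus=[BusRdX]  L5: P0=I P1=I P2=M P3=I  mem[L5]=30
27. P3: load  L2  bus=[BusRd,Flush]  L2: P0=S P1=I P2=I P3=S  mem[L2]=46

state = I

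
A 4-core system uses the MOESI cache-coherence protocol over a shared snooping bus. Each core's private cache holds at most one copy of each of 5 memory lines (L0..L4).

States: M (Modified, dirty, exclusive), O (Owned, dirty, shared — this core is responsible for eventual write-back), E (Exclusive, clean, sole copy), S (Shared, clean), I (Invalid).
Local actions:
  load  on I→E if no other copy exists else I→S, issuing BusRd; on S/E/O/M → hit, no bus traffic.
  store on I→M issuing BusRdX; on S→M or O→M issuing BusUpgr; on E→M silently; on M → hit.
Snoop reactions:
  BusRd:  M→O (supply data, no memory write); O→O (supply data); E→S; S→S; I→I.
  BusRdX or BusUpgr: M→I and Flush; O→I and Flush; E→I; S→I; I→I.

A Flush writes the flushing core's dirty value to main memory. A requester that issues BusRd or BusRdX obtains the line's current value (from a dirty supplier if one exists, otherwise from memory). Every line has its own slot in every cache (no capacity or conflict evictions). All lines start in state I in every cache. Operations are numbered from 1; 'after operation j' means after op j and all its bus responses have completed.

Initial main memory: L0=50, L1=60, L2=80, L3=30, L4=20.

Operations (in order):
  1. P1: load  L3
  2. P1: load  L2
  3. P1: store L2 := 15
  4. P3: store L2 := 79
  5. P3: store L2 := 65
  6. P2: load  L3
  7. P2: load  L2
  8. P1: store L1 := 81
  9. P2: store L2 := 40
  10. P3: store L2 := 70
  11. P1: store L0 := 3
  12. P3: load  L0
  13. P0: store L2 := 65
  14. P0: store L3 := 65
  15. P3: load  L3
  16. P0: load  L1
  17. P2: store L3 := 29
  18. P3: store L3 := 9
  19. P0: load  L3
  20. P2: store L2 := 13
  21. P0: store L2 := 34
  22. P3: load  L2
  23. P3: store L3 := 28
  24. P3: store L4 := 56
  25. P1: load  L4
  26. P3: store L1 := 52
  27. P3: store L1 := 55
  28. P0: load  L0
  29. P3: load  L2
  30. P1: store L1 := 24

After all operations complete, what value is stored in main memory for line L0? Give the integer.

  op1 P1: load  L3 → I/E/I/I on L3; bus BusRd; mem=30
  op2 P1: load  L2 → I/E/I/I on L2; bus BusRd; mem=80
  op3 P1: store L2 := 15 → I/M/I/I on L2; bus (none); mem=80
  op4 P3: store L2 := 79 → I/I/I/M on L2; bus BusRdX Flush; mem=15
  op5 P3: store L2 := 65 → I/I/I/M on L2; bus (none); mem=15
  op6 P2: load  L3 → I/S/S/I on L3; bus BusRd; mem=30
  op7 P2: load  L2 → I/I/S/O on L2; bus BusRd; mem=15
  op8 P1: store L1 := 81 → I/M/I/I on L1; bus BusRdX; mem=60
  op9 P2: store L2 := 40 → I/I/M/I on L2; bus BusUpgr Flush; mem=65
  op10 P3: store L2 := 70 → I/I/I/M on L2; bus BusRdX Flush; mem=40
  op11 P1: store L0 := 3 → I/M/I/I on L0; bus BusRdX; mem=50
  op12 P3: load  L0 → I/O/I/S on L0; bus BusRd; mem=50
  op13 P0: store L2 := 65 → M/I/I/I on L2; bus BusRdX Flush; mem=70
  op14 P0: store L3 := 65 → M/I/I/I on L3; bus BusRdX; mem=30
  op15 P3: load  L3 → O/I/I/S on L3; bus BusRd; mem=30
  op16 P0: load  L1 → S/O/I/I on L1; bus BusRd; mem=60
  op17 P2: store L3 := 29 → I/I/M/I on L3; bus BusRdX Flush; mem=65
  op18 P3: store L3 := 9 → I/I/I/M on L3; bus BusRdX Flush; mem=29
  op19 P0: load  L3 → S/I/I/O on L3; bus BusRd; mem=29
  op20 P2: store L2 := 13 → I/I/M/I on L2; bus BusRdX Flush; mem=65
  op21 P0: store L2 := 34 → M/I/I/I on L2; bus BusRdX Flush; mem=13
  op22 P3: load  L2 → O/I/I/S on L2; bus BusRd; mem=13
  op23 P3: store L3 := 28 → I/I/I/M on L3; bus BusUpgr; mem=29
  op24 P3: store L4 := 56 → I/I/I/M on L4; bus BusRdX; mem=20
  op25 P1: load  L4 → I/S/I/O on L4; bus BusRd; mem=20
  op26 P3: store L1 := 52 → I/I/I/M on L1; bus BusRdX Flush; mem=81
  op27 P3: store L1 := 55 → I/I/I/M on L1; bus (none); mem=81
  op28 P0: load  L0 → S/O/I/S on L0; bus BusRd; mem=50
  op29 P3: load  L2 → O/I/I/S on L2; bus (none); mem=13
  op30 P1: store L1 := 24 → I/M/I/I on L1; bus BusRdX Flush; mem=55

memory[L0] = 50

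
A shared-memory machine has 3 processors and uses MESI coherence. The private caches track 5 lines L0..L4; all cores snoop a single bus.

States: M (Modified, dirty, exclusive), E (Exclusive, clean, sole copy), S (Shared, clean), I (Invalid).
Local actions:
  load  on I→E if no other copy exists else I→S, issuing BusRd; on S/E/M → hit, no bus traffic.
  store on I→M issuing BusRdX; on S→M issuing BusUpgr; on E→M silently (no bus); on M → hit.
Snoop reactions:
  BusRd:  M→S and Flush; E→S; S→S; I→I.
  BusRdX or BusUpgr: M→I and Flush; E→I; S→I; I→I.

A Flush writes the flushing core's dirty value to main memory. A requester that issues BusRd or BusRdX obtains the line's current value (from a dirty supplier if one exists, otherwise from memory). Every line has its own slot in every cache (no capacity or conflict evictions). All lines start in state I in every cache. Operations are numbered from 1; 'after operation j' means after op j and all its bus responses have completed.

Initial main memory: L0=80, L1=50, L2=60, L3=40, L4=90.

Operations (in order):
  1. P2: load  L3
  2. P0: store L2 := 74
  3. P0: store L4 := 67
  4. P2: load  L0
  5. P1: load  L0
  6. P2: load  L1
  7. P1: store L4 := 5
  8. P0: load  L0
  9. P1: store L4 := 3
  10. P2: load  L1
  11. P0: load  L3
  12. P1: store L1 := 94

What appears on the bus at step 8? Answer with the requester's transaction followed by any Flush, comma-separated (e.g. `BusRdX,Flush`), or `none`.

  op1 P2: load  L3 → I/I/E on L3; bus BusRd; mem=40
  op2 P0: store L2 := 74 → M/I/I on L2; bus BusRdX; mem=60
  op3 P0: store L4 := 67 → M/I/I on L4; bus BusRdX; mem=90
  op4 P2: load  L0 → I/I/E on L0; bus BusRd; mem=80
  op5 P1: load  L0 → I/S/S on L0; bus BusRd; mem=80
  op6 P2: load  L1 → I/I/E on L1; bus BusRd; mem=50
  op7 P1: store L4 := 5 → I/M/I on L4; bus BusRdX Flush; mem=67
  op8 P0: load  L0 → S/S/S on L0; bus BusRd; mem=80
  op9 P1: store L4 := 3 → I/M/I on L4; bus (none); mem=67
  op10 P2: load  L1 → I/I/E on L1; bus (none); mem=50
  op11 P0: load  L3 → S/I/S on L3; bus BusRd; mem=40
  op12 P1: store L1 := 94 → I/M/I on L1; bus BusRdX; mem=50

bus = BusRd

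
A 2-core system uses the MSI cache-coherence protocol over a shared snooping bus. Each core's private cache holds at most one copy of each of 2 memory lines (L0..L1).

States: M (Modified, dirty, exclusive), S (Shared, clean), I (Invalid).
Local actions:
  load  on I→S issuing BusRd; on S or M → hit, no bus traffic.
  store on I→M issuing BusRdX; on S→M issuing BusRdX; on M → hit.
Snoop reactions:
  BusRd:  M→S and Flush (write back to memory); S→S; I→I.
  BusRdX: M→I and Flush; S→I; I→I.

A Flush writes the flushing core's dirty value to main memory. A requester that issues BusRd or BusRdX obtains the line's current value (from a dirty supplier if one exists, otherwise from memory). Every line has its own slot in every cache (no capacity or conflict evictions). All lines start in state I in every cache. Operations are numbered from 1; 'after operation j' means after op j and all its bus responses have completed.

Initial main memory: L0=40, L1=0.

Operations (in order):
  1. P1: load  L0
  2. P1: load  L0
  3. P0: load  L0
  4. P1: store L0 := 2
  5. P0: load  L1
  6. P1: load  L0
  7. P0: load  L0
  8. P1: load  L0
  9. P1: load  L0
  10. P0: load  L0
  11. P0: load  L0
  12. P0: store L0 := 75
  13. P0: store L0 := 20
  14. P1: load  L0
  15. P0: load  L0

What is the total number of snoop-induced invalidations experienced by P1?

invalidations = 1

[1] P1: load  L0 | P0:I, P1:S(40) | bus: BusRd
[2] P1: load  L0 | P0:I, P1:S(40) | bus: none
[3] P0: load  L0 | P0:S(40), P1:S(40) | bus: BusRd
[4] P1: store L0 := 2 | P0:I, P1:M(2) | bus: BusRdX
[5] P0: load  L1 | P0:S(0), P1:I | bus: BusRd
[6] P1: load  L0 | P0:I, P1:M(2) | bus: none
[7] P0: load  L0 | P0:S(2), P1:S(2) | bus: BusRd,Flush
[8] P1: load  L0 | P0:S(2), P1:S(2) | bus: none
[9] P1: load  L0 | P0:S(2), P1:S(2) | bus: none
[10] P0: load  L0 | P0:S(2), P1:S(2) | bus: none
[11] P0: load  L0 | P0:S(2), P1:S(2) | bus: none
[12] P0: store L0 := 75 | P0:M(75), P1:I | bus: BusRdX
[13] P0: store L0 := 20 | P0:M(20), P1:I | bus: none
[14] P1: load  L0 | P0:S(20), P1:S(20) | bus: BusRd,Flush
[15] P0: load  L0 | P0:S(20), P1:S(20) | bus: none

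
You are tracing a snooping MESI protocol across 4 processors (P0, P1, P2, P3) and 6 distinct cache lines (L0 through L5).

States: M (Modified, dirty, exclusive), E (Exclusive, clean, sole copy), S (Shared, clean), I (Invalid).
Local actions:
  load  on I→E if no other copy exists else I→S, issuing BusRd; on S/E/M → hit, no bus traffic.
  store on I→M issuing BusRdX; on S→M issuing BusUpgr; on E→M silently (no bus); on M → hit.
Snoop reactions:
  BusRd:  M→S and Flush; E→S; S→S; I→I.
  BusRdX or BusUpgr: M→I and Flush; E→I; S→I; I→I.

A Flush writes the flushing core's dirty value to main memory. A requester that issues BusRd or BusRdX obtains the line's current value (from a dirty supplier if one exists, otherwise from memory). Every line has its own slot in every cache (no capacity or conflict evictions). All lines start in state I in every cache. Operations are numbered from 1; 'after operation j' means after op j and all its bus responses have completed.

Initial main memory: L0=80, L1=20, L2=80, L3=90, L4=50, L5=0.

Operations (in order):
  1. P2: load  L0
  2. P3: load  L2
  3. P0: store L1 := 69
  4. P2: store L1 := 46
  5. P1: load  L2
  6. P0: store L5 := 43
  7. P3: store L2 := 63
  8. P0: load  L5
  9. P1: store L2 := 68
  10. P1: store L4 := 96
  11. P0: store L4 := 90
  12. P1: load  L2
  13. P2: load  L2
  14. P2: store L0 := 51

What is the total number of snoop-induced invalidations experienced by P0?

step 1: P2: load  L0  ⟶  IIEI  (L0)  txn=BusRd  M[L0]=80
step 2: P3: load  L2  ⟶  IIIE  (L2)  txn=BusRd  M[L2]=80
step 3: P0: store L1 := 69  ⟶  MIII  (L1)  txn=BusRdX  M[L1]=20
step 4: P2: store L1 := 46  ⟶  IIMI  (L1)  txn=BusRdX+Flush  M[L1]=69
step 5: P1: load  L2  ⟶  ISIS  (L2)  txn=BusRd  M[L2]=80
step 6: P0: store L5 := 43  ⟶  MIII  (L5)  txn=BusRdX  M[L5]=0
step 7: P3: store L2 := 63  ⟶  IIIM  (L2)  txn=BusUpgr  M[L2]=80
step 8: P0: load  L5  ⟶  MIII  (L5)  txn=∅  M[L5]=0
step 9: P1: store L2 := 68  ⟶  IMII  (L2)  txn=BusRdX+Flush  M[L2]=63
step 10: P1: store L4 := 96  ⟶  IMII  (L4)  txn=BusRdX  M[L4]=50
step 11: P0: store L4 := 90  ⟶  MIII  (L4)  txn=BusRdX+Flush  M[L4]=96
step 12: P1: load  L2  ⟶  IMII  (L2)  txn=∅  M[L2]=63
step 13: P2: load  L2  ⟶  ISSI  (L2)  txn=BusRd+Flush  M[L2]=68
step 14: P2: store L0 := 51  ⟶  IIMI  (L0)  txn=∅  M[L0]=80

invalidations = 1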